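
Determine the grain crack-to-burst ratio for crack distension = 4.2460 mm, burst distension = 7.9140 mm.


Formula: Ratio = crack / burst
Substituting: Ratio = 4.2460 / 7.9140
Result: 0.5365


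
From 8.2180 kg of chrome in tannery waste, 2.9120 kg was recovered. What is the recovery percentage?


Formula: Recovery = recovered / input * 100
Substituting: Recovery = 2.9120 / 8.2180 * 100
Result: 35.4344 %


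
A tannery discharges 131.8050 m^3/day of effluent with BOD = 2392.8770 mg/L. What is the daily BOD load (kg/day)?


Formula: BOD_load = volume * conc / 1000
Substituting: BOD_load = 131.8050 * 2392.8770 / 1000
Result: 315.3932 kg/day


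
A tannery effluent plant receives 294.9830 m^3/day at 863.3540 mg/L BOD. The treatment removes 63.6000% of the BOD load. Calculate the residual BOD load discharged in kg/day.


Load_in = volume * conc / 1000 = 294.9830 * 863.3540 / 1000 = 254.6748 kg/day
Removed = Load_in * eff / 100 = 254.6748 * 63.6000 / 100 = 161.9731 kg/day
Load_out = Load_in - Removed = 254.6748 - 161.9731 = 92.7016 kg/day


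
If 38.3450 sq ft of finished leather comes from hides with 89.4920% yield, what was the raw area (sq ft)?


Formula: raw = finished * 100 / yield
Substituting: raw = 38.3450 * 100 / 89.4920
Result: 42.8474 sq ft


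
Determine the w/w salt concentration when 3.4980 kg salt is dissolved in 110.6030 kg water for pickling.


Formula: Conc = salt / (water + salt) * 100
Substituting: Conc = 3.4980 / (110.6030 + 3.4980) * 100
Result: 3.0657 %


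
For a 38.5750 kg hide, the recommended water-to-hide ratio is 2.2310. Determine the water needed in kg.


Formula: Water = hide_weight * ratio
Substituting: Water = 38.5750 * 2.2310
Result: 86.0608 kg


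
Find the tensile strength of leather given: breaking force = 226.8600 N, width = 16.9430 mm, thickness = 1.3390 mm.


Formula: TS = force / (width * thickness)
Substituting: TS = 226.8600 / (16.9430 * 1.3390)
Result: 9.9997 N/mm^2


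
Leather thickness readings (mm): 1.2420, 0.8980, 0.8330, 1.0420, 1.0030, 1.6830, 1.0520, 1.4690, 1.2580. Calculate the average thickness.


Formula: Average = sum / n
Substituting: Average = 10.4800 / 9
Result: 1.1644 mm


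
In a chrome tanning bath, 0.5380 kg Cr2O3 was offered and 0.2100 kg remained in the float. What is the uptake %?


Formula: Uptake = (offered - residual) / offered * 100
Substituting: Uptake = (0.5380 - 0.2100) / 0.5380 * 100
Result: 60.9665 %


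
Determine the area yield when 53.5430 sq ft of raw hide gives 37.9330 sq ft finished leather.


Formula: Yield = finished / raw * 100
Substituting: Yield = 37.9330 / 53.5430 * 100
Result: 70.8459 %


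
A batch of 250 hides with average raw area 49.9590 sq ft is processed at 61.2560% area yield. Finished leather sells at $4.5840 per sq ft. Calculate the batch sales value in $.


Raw_total = N * avg_area = 250 * 49.9590 = 12489.7500 sq ft
Finished = Raw_total * yield / 100 = 12489.7500 * 61.2560 / 100 = 7650.7213 sq ft
Value = Finished * price = 7650.7213 * 4.5840 = 35070.9063 $


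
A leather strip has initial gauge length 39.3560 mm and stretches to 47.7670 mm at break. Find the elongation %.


Formula: Elongation = (Lf - L0) / L0 * 100
Substituting: Elongation = (47.7670 - 39.3560) / 39.3560 * 100
Result: 21.3716 %


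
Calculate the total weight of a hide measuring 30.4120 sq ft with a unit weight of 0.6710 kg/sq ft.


Formula: Weight = area * weight_per_sqft
Substituting: Weight = 30.4120 * 0.6710
Result: 20.4065 kg


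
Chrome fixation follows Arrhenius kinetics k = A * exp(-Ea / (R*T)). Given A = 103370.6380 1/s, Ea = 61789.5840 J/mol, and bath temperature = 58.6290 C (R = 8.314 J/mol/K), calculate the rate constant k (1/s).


T_K = T_C + 273.15 = 58.6290 + 273.15 = 331.7790 K
exponent = -Ea / (R * T_K) = -61789.5840 / (8.314 * 331.7790) = -22.4004
k = A * exp(exponent) = 103370.6380 * exp(-22.4004) = 1.9320e-05 1/s


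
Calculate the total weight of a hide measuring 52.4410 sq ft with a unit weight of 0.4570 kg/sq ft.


Formula: Weight = area * weight_per_sqft
Substituting: Weight = 52.4410 * 0.4570
Result: 23.9655 kg


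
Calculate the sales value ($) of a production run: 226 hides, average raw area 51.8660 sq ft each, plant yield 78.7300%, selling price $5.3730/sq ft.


Raw_total = N * avg_area = 226 * 51.8660 = 11721.7160 sq ft
Finished = Raw_total * yield / 100 = 11721.7160 * 78.7300 / 100 = 9228.5070 sq ft
Value = Finished * price = 9228.5070 * 5.3730 = 49584.7681 $


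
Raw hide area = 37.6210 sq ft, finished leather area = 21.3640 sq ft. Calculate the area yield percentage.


Formula: Yield = finished / raw * 100
Substituting: Yield = 21.3640 / 37.6210 * 100
Result: 56.7874 %


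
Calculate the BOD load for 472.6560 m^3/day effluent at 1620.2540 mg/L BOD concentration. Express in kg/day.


Formula: BOD_load = volume * conc / 1000
Substituting: BOD_load = 472.6560 * 1620.2540 / 1000
Result: 765.8228 kg/day


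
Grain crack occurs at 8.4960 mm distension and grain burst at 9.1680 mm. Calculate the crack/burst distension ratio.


Formula: Ratio = crack / burst
Substituting: Ratio = 8.4960 / 9.1680
Result: 0.9267


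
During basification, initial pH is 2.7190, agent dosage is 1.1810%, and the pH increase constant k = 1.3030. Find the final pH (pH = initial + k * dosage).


Formula: pH_final = pH_initial + k * base_pct
Substituting: pH_final = 2.7190 + 1.3030 * 1.1810
Result: 4.2578


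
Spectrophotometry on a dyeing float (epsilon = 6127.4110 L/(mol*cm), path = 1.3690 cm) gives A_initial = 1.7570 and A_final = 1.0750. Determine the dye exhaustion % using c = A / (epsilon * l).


c_initial = A_i / (epsilon * l) = 1.7570 / (6127.4110 * 1.3690) = 2.0946e-04 mol/L
c_final = A_f / (epsilon * l) = 1.0750 / (6127.4110 * 1.3690) = 1.2815e-04 mol/L
Exhaustion = (c_initial - c_final) / c_initial * 100 = (2.0946e-04 - 1.2815e-04) / 2.0946e-04 * 100 = 38.8162 %


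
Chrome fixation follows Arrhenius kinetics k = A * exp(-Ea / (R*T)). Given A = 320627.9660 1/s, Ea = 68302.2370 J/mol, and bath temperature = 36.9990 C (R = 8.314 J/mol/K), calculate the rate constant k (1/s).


T_K = T_C + 273.15 = 36.9990 + 273.15 = 310.1490 K
exponent = -Ea / (R * T_K) = -68302.2370 / (8.314 * 310.1490) = -26.4883
k = A * exp(exponent) = 320627.9660 * exp(-26.4883) = 1.0052e-06 1/s


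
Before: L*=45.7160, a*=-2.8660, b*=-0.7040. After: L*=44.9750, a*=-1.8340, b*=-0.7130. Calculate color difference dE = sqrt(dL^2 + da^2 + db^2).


dL = -0.7410, da = 1.0320, db = -0.009
dE = sqrt((-0.7410)^2 + 1.0320^2 + (-0.009)^2) = 1.2705


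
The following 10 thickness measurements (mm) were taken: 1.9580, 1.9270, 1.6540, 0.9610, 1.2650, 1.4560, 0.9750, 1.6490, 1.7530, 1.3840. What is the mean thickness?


Formula: Average = sum / n
Substituting: Average = 14.9820 / 10
Result: 1.4982 mm


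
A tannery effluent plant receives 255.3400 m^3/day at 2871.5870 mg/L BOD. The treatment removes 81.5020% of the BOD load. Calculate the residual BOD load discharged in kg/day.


Load_in = volume * conc / 1000 = 255.3400 * 2871.5870 / 1000 = 733.2310 kg/day
Removed = Load_in * eff / 100 = 733.2310 * 81.5020 / 100 = 597.5979 kg/day
Load_out = Load_in - Removed = 733.2310 - 597.5979 = 135.6331 kg/day


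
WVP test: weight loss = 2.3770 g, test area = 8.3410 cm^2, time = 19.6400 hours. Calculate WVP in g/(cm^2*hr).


Formula: WVP = loss / (area * time)
Substituting: WVP = 2.3770 / (8.3410 * 19.6400)
Result: 0.0145101 g/(cm^2*hr)


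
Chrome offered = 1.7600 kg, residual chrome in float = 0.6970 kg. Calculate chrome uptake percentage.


Formula: Uptake = (offered - residual) / offered * 100
Substituting: Uptake = (1.7600 - 0.6970) / 1.7600 * 100
Result: 60.3977 %


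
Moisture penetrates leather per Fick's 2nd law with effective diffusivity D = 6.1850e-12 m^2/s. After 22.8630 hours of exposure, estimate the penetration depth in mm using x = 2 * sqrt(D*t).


t = 22.8630 hr * 3600 = 82306.8000 s
D * t = 6.1850e-12 * 82306.8000 = 5.0907e-07
x = 2 * sqrt(D*t) = 2 * sqrt(5.0907e-07) = 0.00142698 m = 1.4270 mm


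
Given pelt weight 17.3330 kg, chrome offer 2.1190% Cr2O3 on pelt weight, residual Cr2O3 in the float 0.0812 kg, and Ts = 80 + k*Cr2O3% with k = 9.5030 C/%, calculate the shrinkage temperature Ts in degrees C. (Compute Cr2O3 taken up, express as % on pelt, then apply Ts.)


Offered = pelt * offer_pct / 100 = 17.3330 * 2.1190 / 100 = 0.3673 kg
Uptake = offered - residual = 0.3673 - 0.0812 = 0.2861 kg
Cr2O3% on pelt = uptake / pelt * 100 = 0.2861 / 17.3330 * 100 = 1.6505 %
Ts = 80 + k * Cr2O3% = 80 + 9.5030 * 1.6505 = 95.6850 C


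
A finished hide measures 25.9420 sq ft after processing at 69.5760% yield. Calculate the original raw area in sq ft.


Formula: raw = finished * 100 / yield
Substituting: raw = 25.9420 * 100 / 69.5760
Result: 37.2858 sq ft


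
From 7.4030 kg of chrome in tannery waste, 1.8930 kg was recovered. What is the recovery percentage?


Formula: Recovery = recovered / input * 100
Substituting: Recovery = 1.8930 / 7.4030 * 100
Result: 25.5707 %


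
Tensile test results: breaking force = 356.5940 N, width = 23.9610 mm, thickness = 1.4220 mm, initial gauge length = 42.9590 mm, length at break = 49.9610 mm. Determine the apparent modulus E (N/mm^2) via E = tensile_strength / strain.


TS = F / (w * t) = 356.5940 / (23.9610 * 1.4220) = 10.4657 N/mm^2
strain = (Lf - L0) / L0 = (49.9610 - 42.9590) / 42.9590 = 0.1630
E = TS / strain = 10.4657 / 0.1630 = 64.2098 N/mm^2


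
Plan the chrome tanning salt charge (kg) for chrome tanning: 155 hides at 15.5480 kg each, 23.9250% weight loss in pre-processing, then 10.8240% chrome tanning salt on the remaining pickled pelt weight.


Total_raw = N * avg_wt = 155 * 15.5480 = 2409.9400 kg
Substrate = Total_raw * (1 - loss/100) = 2409.9400 * (1 - 23.9250/100) = 1833.3619 kg
Chrome = Substrate * pct / 100 = 1833.3619 * 10.8240 / 100 = 198.4431 kg


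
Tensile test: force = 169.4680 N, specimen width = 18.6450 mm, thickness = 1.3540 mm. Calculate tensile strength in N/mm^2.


Formula: TS = force / (width * thickness)
Substituting: TS = 169.4680 / (18.6450 * 1.3540)
Result: 6.7128 N/mm^2


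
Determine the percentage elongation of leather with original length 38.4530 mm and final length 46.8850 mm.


Formula: Elongation = (Lf - L0) / L0 * 100
Substituting: Elongation = (46.8850 - 38.4530) / 38.4530 * 100
Result: 21.9281 %


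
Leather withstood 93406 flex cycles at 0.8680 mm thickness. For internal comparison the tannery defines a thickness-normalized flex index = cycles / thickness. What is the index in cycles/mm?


Formula: Index = cycles / thickness
Substituting: Index = 93406 / 0.8680
Result: 107610.5991 cycles/mm


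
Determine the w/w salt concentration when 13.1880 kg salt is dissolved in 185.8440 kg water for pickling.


Formula: Conc = salt / (water + salt) * 100
Substituting: Conc = 13.1880 / (185.8440 + 13.1880) * 100
Result: 6.6261 %


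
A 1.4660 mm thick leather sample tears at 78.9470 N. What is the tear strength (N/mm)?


Formula: Tear strength = force / thickness
Substituting: Tear strength = 78.9470 / 1.4660
Result: 53.8520 N/mm


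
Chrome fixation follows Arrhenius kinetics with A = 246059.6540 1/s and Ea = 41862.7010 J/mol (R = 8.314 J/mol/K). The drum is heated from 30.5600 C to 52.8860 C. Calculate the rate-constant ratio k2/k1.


T1 = 30.5600 + 273.15 = 303.7100 K; T2 = 52.8860 + 273.15 = 326.0360 K
k1 = A * exp(-Ea/(R*T1)) = 246059.6540 * exp(-41862.7010/(8.314*303.7100)) = 0.0155194 1/s
k2 = A * exp(-Ea/(R*T2)) = 246059.6540 * exp(-41862.7010/(8.314*326.0360)) = 0.0482972 1/s
k2/k1 = 0.0482972 / 0.0155194 = 3.1120


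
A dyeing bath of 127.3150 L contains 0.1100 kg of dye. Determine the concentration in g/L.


Formula: Conc = dye_mass(kg) / volume(L) * 1000
Substituting: Conc = 0.1100 / 127.3150 * 1000
Result: 0.8640 g/L


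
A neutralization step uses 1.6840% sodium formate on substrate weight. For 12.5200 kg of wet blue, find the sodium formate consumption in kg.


Formula: Neutralizer = substrate * pct / 100
Substituting: Neutralizer = 12.5200 * 1.6840 / 100
Result: 0.2108 kg


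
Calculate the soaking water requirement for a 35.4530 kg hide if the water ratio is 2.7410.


Formula: Water = hide_weight * ratio
Substituting: Water = 35.4530 * 2.7410
Result: 97.1767 kg


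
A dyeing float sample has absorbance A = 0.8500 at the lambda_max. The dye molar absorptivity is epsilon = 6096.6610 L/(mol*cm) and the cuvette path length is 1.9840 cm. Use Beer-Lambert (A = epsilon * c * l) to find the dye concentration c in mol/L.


Formula: c = A / (epsilon * l)
Substituting: c = 0.8500 / (6096.6610 * 1.9840)
Result: 7.0272e-05 mol/L


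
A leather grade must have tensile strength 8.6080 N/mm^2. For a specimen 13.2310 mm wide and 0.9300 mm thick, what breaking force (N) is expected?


Formula: F = TS * w * t
Substituting: F = 8.6080 * 13.2310 * 0.9300
Result: 105.9200 N


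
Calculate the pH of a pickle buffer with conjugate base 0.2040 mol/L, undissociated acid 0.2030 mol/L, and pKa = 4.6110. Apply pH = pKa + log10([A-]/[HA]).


ratio = [A-] / [HA] = 0.2040 / 0.2030 = 1.0049
log10(ratio) = 0.00213413
pH = pKa + log10(ratio) = 4.6110 + 0.00213413 = 4.6131


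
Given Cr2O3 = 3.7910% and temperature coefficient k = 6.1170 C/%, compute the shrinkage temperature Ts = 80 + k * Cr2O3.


Formula: Ts = 80 + k * Cr2O3
Substituting: Ts = 80 + 6.1170 * 3.7910
Result: 103.1895 C


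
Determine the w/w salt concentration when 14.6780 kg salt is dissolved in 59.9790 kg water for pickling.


Formula: Conc = salt / (water + salt) * 100
Substituting: Conc = 14.6780 / (59.9790 + 14.6780) * 100
Result: 19.6606 %


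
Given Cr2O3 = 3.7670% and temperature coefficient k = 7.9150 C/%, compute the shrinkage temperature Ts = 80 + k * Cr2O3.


Formula: Ts = 80 + k * Cr2O3
Substituting: Ts = 80 + 7.9150 * 3.7670
Result: 109.8158 C


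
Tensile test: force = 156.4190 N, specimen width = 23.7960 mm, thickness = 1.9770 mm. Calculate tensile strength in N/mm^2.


Formula: TS = force / (width * thickness)
Substituting: TS = 156.4190 / (23.7960 * 1.9770)
Result: 3.3249 N/mm^2


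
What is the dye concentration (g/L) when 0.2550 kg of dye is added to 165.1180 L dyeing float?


Formula: Conc = dye_mass(kg) / volume(L) * 1000
Substituting: Conc = 0.2550 / 165.1180 * 1000
Result: 1.5444 g/L


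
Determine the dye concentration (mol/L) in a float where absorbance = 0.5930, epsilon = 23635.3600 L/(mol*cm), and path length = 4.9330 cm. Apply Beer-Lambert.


Formula: c = A / (epsilon * l)
Substituting: c = 0.5930 / (23635.3600 * 4.9330)
Result: 5.0861e-06 mol/L


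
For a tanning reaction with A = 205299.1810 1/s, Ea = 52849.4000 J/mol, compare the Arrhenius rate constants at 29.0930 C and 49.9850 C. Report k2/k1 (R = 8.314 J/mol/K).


T1 = 29.0930 + 273.15 = 302.2430 K; T2 = 49.9850 + 273.15 = 323.1350 K
k1 = A * exp(-Ea/(R*T1)) = 205299.1810 * exp(-52849.4000/(8.314*302.2430)) = 1.5082e-04 1/s
k2 = A * exp(-Ea/(R*T2)) = 205299.1810 * exp(-52849.4000/(8.314*323.1350)) = 5.8748e-04 1/s
k2/k1 = 5.8748e-04 / 1.5082e-04 = 3.8954


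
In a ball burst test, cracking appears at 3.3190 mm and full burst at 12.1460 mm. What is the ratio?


Formula: Ratio = crack / burst
Substituting: Ratio = 3.3190 / 12.1460
Result: 0.2733


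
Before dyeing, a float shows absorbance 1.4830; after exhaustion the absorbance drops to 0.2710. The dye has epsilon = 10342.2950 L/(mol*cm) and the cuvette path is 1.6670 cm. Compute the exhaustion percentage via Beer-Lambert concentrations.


c_initial = A_i / (epsilon * l) = 1.4830 / (10342.2950 * 1.6670) = 8.6018e-05 mol/L
c_final = A_f / (epsilon * l) = 0.2710 / (10342.2950 * 1.6670) = 1.5719e-05 mol/L
Exhaustion = (c_initial - c_final) / c_initial * 100 = (8.6018e-05 - 1.5719e-05) / 8.6018e-05 * 100 = 81.7262 %


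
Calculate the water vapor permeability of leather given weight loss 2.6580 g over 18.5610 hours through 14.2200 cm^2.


Formula: WVP = loss / (area * time)
Substituting: WVP = 2.6580 / (14.2200 * 18.5610)
Result: 0.0100706 g/(cm^2*hr)


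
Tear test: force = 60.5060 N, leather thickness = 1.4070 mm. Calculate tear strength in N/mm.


Formula: Tear strength = force / thickness
Substituting: Tear strength = 60.5060 / 1.4070
Result: 43.0036 N/mm


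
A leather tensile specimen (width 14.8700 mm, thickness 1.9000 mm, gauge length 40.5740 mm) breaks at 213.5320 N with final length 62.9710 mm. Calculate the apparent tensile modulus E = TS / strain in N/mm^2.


TS = F / (w * t) = 213.5320 / (14.8700 * 1.9000) = 7.5579 N/mm^2
strain = (Lf - L0) / L0 = (62.9710 - 40.5740) / 40.5740 = 0.5520
E = TS / strain = 7.5579 / 0.5520 = 13.6917 N/mm^2


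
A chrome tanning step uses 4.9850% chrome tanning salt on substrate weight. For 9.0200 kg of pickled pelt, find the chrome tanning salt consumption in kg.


Formula: Chrome = substrate * pct / 100
Substituting: Chrome = 9.0200 * 4.9850 / 100
Result: 0.4496 kg


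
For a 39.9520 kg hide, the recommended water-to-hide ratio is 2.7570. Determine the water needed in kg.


Formula: Water = hide_weight * ratio
Substituting: Water = 39.9520 * 2.7570
Result: 110.1477 kg


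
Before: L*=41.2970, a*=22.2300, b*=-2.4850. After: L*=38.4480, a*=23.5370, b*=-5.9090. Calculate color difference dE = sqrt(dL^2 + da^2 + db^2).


dL = -2.8490, da = 1.3070, db = -3.4240
dE = sqrt((-2.8490)^2 + 1.3070^2 + (-3.4240)^2) = 4.6421


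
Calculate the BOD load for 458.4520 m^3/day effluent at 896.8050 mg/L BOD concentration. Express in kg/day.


Formula: BOD_load = volume * conc / 1000
Substituting: BOD_load = 458.4520 * 896.8050 / 1000
Result: 411.1420 kg/day


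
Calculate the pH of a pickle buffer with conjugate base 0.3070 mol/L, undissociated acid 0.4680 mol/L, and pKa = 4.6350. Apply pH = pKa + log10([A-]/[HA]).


ratio = [A-] / [HA] = 0.3070 / 0.4680 = 0.6560
log10(ratio) = -0.1831
pH = pKa + log10(ratio) = 4.6350 - 0.1831 = 4.4519


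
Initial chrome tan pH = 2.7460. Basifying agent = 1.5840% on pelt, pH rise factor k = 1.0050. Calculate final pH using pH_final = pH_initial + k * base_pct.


Formula: pH_final = pH_initial + k * base_pct
Substituting: pH_final = 2.7460 + 1.0050 * 1.5840
Result: 4.3379


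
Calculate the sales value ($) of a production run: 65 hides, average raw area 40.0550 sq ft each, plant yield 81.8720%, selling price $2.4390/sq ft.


Raw_total = N * avg_area = 65 * 40.0550 = 2603.5750 sq ft
Finished = Raw_total * yield / 100 = 2603.5750 * 81.8720 / 100 = 2131.5989 sq ft
Value = Finished * price = 2131.5989 * 2.4390 = 5198.9698 $


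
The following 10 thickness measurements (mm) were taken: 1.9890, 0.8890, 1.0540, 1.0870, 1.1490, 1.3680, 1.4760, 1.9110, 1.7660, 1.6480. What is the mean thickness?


Formula: Average = sum / n
Substituting: Average = 14.3370 / 10
Result: 1.4337 mm


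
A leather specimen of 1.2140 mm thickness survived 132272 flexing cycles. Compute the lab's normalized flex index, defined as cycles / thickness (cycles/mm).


Formula: Index = cycles / thickness
Substituting: Index = 132272 / 1.2140
Result: 108955.5189 cycles/mm


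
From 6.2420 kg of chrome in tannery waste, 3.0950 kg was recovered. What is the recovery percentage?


Formula: Recovery = recovered / input * 100
Substituting: Recovery = 3.0950 / 6.2420 * 100
Result: 49.5835 %


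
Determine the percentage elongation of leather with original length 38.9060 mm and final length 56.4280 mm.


Formula: Elongation = (Lf - L0) / L0 * 100
Substituting: Elongation = (56.4280 - 38.9060) / 38.9060 * 100
Result: 45.0368 %


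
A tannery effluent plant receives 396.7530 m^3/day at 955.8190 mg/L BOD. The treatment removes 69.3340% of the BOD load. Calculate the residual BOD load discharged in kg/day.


Load_in = volume * conc / 1000 = 396.7530 * 955.8190 / 1000 = 379.2241 kg/day
Removed = Load_in * eff / 100 = 379.2241 * 69.3340 / 100 = 262.9312 kg/day
Load_out = Load_in - Removed = 379.2241 - 262.9312 = 116.2928 kg/day


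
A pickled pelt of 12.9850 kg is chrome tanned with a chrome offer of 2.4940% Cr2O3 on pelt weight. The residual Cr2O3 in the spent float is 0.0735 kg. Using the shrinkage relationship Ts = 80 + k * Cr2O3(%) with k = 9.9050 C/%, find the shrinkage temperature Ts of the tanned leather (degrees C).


Offered = pelt * offer_pct / 100 = 12.9850 * 2.4940 / 100 = 0.3238 kg
Uptake = offered - residual = 0.3238 - 0.0735 = 0.2503 kg
Cr2O3% on pelt = uptake / pelt * 100 = 0.2503 / 12.9850 * 100 = 1.9280 %
Ts = 80 + k * Cr2O3% = 80 + 9.9050 * 1.9280 = 99.0965 C


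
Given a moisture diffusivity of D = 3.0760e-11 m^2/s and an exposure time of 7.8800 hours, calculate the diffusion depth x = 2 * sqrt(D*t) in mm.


t = 7.8800 hr * 3600 = 28368.0000 s
D * t = 3.0760e-11 * 28368.0000 = 8.7260e-07
x = 2 * sqrt(D*t) = 2 * sqrt(8.7260e-07) = 0.00186826 m = 1.8683 mm


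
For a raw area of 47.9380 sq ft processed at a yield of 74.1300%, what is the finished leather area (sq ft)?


Formula: finished = raw * yield / 100
Substituting: finished = 47.9380 * 74.1300 / 100
Result: 35.5364 sq ft


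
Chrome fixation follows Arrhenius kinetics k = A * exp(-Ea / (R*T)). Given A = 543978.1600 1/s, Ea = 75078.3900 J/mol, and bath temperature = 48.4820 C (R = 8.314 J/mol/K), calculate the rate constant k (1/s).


T_K = T_C + 273.15 = 48.4820 + 273.15 = 321.6320 K
exponent = -Ea / (R * T_K) = -75078.3900 / (8.314 * 321.6320) = -28.0767
k = A * exp(exponent) = 543978.1600 * exp(-28.0767) = 3.4837e-07 1/s


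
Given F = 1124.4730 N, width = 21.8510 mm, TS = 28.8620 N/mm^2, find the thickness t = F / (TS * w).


Formula: t = F / (TS * w)
Substituting: t = 1124.4730 / (28.8620 * 21.8510)
Result: 1.7830 mm


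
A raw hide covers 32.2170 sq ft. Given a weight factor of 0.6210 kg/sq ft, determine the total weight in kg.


Formula: Weight = area * weight_per_sqft
Substituting: Weight = 32.2170 * 0.6210
Result: 20.0068 kg


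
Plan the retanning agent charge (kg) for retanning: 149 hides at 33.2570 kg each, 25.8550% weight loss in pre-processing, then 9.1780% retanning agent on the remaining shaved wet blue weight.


Total_raw = N * avg_wt = 149 * 33.2570 = 4955.2930 kg
Substrate = Total_raw * (1 - loss/100) = 4955.2930 * (1 - 25.8550/100) = 3674.1020 kg
Retan = Substrate * pct / 100 = 3674.1020 * 9.1780 / 100 = 337.2091 kg


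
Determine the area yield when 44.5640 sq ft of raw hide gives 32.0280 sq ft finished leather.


Formula: Yield = finished / raw * 100
Substituting: Yield = 32.0280 / 44.5640 * 100
Result: 71.8697 %


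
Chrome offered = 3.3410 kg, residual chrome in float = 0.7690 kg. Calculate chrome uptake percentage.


Formula: Uptake = (offered - residual) / offered * 100
Substituting: Uptake = (3.3410 - 0.7690) / 3.3410 * 100
Result: 76.9829 %


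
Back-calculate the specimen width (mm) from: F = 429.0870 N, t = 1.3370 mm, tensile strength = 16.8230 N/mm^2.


Formula: w = F / (TS * t)
Substituting: w = 429.0870 / (16.8230 * 1.3370)
Result: 19.0770 mm


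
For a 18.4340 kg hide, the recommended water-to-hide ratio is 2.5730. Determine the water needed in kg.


Formula: Water = hide_weight * ratio
Substituting: Water = 18.4340 * 2.5730
Result: 47.4307 kg


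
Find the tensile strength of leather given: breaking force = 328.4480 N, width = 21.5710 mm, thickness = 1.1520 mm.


Formula: TS = force / (width * thickness)
Substituting: TS = 328.4480 / (21.5710 * 1.1520)
Result: 13.2173 N/mm^2


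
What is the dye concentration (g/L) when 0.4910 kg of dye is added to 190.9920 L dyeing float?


Formula: Conc = dye_mass(kg) / volume(L) * 1000
Substituting: Conc = 0.4910 / 190.9920 * 1000
Result: 2.5708 g/L


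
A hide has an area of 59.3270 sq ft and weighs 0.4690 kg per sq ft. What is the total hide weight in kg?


Formula: Weight = area * weight_per_sqft
Substituting: Weight = 59.3270 * 0.4690
Result: 27.8244 kg


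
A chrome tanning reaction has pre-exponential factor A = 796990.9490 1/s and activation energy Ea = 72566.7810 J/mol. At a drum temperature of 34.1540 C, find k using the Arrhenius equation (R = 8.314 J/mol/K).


T_K = T_C + 273.15 = 34.1540 + 273.15 = 307.3040 K
exponent = -Ea / (R * T_K) = -72566.7810 / (8.314 * 307.3040) = -28.4027
k = A * exp(exponent) = 796990.9490 * exp(-28.4027) = 3.6840e-07 1/s


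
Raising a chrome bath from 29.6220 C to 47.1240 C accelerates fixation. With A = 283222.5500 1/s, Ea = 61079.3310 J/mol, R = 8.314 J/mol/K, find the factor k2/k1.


T1 = 29.6220 + 273.15 = 302.7720 K; T2 = 47.1240 + 273.15 = 320.2740 K
k1 = A * exp(-Ea/(R*T1)) = 283222.5500 * exp(-61079.3310/(8.314*302.7720)) = 8.2084e-06 1/s
k2 = A * exp(-Ea/(R*T2)) = 283222.5500 * exp(-61079.3310/(8.314*320.2740)) = 3.0911e-05 1/s
k2/k1 = 3.0911e-05 / 8.2084e-06 = 3.7658


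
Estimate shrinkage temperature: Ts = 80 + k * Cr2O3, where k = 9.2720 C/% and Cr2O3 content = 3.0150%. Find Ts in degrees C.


Formula: Ts = 80 + k * Cr2O3
Substituting: Ts = 80 + 9.2720 * 3.0150
Result: 107.9551 C


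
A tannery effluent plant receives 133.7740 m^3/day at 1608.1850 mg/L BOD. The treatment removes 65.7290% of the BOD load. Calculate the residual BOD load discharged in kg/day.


Load_in = volume * conc / 1000 = 133.7740 * 1608.1850 / 1000 = 215.1333 kg/day
Removed = Load_in * eff / 100 = 215.1333 * 65.7290 / 100 = 141.4050 kg/day
Load_out = Load_in - Removed = 215.1333 - 141.4050 = 73.7283 kg/day


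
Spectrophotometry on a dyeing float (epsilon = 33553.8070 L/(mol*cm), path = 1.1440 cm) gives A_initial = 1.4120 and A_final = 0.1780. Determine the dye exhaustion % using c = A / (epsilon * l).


c_initial = A_i / (epsilon * l) = 1.4120 / (33553.8070 * 1.1440) = 3.6785e-05 mol/L
c_final = A_f / (epsilon * l) = 0.1780 / (33553.8070 * 1.1440) = 4.6372e-06 mol/L
Exhaustion = (c_initial - c_final) / c_initial * 100 = (3.6785e-05 - 4.6372e-06) / 3.6785e-05 * 100 = 87.3938 %


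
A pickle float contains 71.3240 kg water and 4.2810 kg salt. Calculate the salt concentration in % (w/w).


Formula: Conc = salt / (water + salt) * 100
Substituting: Conc = 4.2810 / (71.3240 + 4.2810) * 100
Result: 5.6623 %


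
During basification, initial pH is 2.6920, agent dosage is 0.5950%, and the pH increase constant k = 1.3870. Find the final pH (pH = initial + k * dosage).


Formula: pH_final = pH_initial + k * base_pct
Substituting: pH_final = 2.6920 + 1.3870 * 0.5950
Result: 3.5173


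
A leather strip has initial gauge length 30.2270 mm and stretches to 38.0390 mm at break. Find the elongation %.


Formula: Elongation = (Lf - L0) / L0 * 100
Substituting: Elongation = (38.0390 - 30.2270) / 30.2270 * 100
Result: 25.8444 %


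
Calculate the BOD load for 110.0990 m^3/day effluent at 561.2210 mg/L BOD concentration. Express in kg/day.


Formula: BOD_load = volume * conc / 1000
Substituting: BOD_load = 110.0990 * 561.2210 / 1000
Result: 61.7899 kg/day


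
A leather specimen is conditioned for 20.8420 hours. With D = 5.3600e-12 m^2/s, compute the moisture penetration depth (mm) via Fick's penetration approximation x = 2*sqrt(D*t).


t = 20.8420 hr * 3600 = 75031.2000 s
D * t = 5.3600e-12 * 75031.2000 = 4.0217e-07
x = 2 * sqrt(D*t) = 2 * sqrt(4.0217e-07) = 0.00126833 m = 1.2683 mm


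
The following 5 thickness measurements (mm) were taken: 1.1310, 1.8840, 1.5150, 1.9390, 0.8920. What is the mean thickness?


Formula: Average = sum / n
Substituting: Average = 7.3610 / 5
Result: 1.4722 mm


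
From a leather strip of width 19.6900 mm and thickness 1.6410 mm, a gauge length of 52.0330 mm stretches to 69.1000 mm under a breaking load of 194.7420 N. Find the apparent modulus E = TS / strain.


TS = F / (w * t) = 194.7420 / (19.6900 * 1.6410) = 6.0271 N/mm^2
strain = (Lf - L0) / L0 = (69.1000 - 52.0330) / 52.0330 = 0.3280
E = TS / strain = 6.0271 / 0.3280 = 18.3750 N/mm^2


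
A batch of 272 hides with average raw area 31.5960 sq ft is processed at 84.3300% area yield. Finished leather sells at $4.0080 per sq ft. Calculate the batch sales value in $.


Raw_total = N * avg_area = 272 * 31.5960 = 8594.1120 sq ft
Finished = Raw_total * yield / 100 = 8594.1120 * 84.3300 / 100 = 7247.4146 sq ft
Value = Finished * price = 7247.4146 * 4.0080 = 29047.6379 $


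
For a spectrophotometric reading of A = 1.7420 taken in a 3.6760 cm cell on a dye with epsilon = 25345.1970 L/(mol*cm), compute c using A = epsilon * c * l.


Formula: c = A / (epsilon * l)
Substituting: c = 1.7420 / (25345.1970 * 3.6760)
Result: 1.8697e-05 mol/L


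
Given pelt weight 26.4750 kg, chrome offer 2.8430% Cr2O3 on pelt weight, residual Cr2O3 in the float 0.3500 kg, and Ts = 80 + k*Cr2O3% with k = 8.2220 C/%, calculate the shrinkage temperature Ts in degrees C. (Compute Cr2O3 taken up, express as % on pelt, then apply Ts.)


Offered = pelt * offer_pct / 100 = 26.4750 * 2.8430 / 100 = 0.7527 kg
Uptake = offered - residual = 0.7527 - 0.3500 = 0.4027 kg
Cr2O3% on pelt = uptake / pelt * 100 = 0.4027 / 26.4750 * 100 = 1.5210 %
Ts = 80 + k * Cr2O3% = 80 + 8.2220 * 1.5210 = 92.5056 C


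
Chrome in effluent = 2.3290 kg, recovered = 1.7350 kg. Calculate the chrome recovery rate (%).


Formula: Recovery = recovered / input * 100
Substituting: Recovery = 1.7350 / 2.3290 * 100
Result: 74.4955 %


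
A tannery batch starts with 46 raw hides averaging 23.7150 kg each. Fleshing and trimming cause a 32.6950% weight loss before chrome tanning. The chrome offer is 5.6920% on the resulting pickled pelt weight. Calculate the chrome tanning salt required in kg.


Total_raw = N * avg_wt = 46 * 23.7150 = 1090.8900 kg
Substrate = Total_raw * (1 - loss/100) = 1090.8900 * (1 - 32.6950/100) = 734.2235 kg
Chrome = Substrate * pct / 100 = 734.2235 * 5.6920 / 100 = 41.7920 kg


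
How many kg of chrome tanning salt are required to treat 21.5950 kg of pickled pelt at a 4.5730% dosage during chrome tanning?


Formula: Chrome = substrate * pct / 100
Substituting: Chrome = 21.5950 * 4.5730 / 100
Result: 0.9875 kg


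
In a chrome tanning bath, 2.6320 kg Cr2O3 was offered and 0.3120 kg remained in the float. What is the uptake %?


Formula: Uptake = (offered - residual) / offered * 100
Substituting: Uptake = (2.6320 - 0.3120) / 2.6320 * 100
Result: 88.1459 %


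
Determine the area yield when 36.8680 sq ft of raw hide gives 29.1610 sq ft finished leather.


Formula: Yield = finished / raw * 100
Substituting: Yield = 29.1610 / 36.8680 * 100
Result: 79.0957 %


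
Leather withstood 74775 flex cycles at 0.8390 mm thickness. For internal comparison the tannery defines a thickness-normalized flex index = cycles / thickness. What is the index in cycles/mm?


Formula: Index = cycles / thickness
Substituting: Index = 74775 / 0.8390
Result: 89123.9571 cycles/mm


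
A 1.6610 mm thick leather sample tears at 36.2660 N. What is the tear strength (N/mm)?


Formula: Tear strength = force / thickness
Substituting: Tear strength = 36.2660 / 1.6610
Result: 21.8338 N/mm


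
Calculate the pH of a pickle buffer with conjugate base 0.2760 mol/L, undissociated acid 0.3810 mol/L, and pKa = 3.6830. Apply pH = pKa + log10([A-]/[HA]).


ratio = [A-] / [HA] = 0.2760 / 0.3810 = 0.7244
log10(ratio) = -0.1400
pH = pKa + log10(ratio) = 3.6830 - 0.1400 = 3.5430


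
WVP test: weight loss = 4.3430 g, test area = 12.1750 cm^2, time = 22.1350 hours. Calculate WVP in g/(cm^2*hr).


Formula: WVP = loss / (area * time)
Substituting: WVP = 4.3430 / (12.1750 * 22.1350)
Result: 0.0161154 g/(cm^2*hr)


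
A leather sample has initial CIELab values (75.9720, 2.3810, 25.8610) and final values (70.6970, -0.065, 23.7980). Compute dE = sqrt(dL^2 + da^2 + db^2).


dL = -5.2750, da = -2.4460, db = -2.0630
dE = sqrt((-5.2750)^2 + (-2.4460)^2 + (-2.0630)^2) = 6.1696


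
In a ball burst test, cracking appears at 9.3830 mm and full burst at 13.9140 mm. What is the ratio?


Formula: Ratio = crack / burst
Substituting: Ratio = 9.3830 / 13.9140
Result: 0.6744


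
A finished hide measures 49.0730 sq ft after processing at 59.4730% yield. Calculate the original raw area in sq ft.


Formula: raw = finished * 100 / yield
Substituting: raw = 49.0730 * 100 / 59.4730
Result: 82.5131 sq ft


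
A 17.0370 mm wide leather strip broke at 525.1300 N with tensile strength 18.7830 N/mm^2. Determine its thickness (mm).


Formula: t = F / (TS * w)
Substituting: t = 525.1300 / (18.7830 * 17.0370)
Result: 1.6410 mm


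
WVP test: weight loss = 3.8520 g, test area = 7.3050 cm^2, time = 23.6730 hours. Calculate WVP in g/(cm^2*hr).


Formula: WVP = loss / (area * time)
Substituting: WVP = 3.8520 / (7.3050 * 23.6730)
Result: 0.0222747 g/(cm^2*hr)


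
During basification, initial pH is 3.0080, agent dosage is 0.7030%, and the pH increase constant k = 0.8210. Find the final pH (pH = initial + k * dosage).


Formula: pH_final = pH_initial + k * base_pct
Substituting: pH_final = 3.0080 + 0.8210 * 0.7030
Result: 3.5852


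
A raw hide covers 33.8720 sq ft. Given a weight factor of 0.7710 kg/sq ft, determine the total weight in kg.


Formula: Weight = area * weight_per_sqft
Substituting: Weight = 33.8720 * 0.7710
Result: 26.1153 kg


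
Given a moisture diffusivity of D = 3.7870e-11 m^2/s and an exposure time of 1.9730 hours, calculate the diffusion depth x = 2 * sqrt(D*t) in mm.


t = 1.9730 hr * 3600 = 7102.8000 s
D * t = 3.7870e-11 * 7102.8000 = 2.6898e-07
x = 2 * sqrt(D*t) = 2 * sqrt(2.6898e-07) = 0.00103727 m = 1.0373 mm


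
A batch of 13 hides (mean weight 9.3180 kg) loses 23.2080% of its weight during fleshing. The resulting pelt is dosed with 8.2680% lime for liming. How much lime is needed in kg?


Total_raw = N * avg_wt = 13 * 9.3180 = 121.1340 kg
Substrate = Total_raw * (1 - loss/100) = 121.1340 * (1 - 23.2080/100) = 93.0212 kg
Lime = Substrate * pct / 100 = 93.0212 * 8.2680 / 100 = 7.6910 kg


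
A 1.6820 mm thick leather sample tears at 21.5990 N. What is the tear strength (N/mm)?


Formula: Tear strength = force / thickness
Substituting: Tear strength = 21.5990 / 1.6820
Result: 12.8413 N/mm


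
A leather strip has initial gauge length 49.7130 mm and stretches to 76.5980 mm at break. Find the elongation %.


Formula: Elongation = (Lf - L0) / L0 * 100
Substituting: Elongation = (76.5980 - 49.7130) / 49.7130 * 100
Result: 54.0804 %


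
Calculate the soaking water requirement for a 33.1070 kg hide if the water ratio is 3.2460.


Formula: Water = hide_weight * ratio
Substituting: Water = 33.1070 * 3.2460
Result: 107.4653 kg


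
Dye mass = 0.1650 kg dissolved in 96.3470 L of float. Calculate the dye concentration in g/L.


Formula: Conc = dye_mass(kg) / volume(L) * 1000
Substituting: Conc = 0.1650 / 96.3470 * 1000
Result: 1.7126 g/L


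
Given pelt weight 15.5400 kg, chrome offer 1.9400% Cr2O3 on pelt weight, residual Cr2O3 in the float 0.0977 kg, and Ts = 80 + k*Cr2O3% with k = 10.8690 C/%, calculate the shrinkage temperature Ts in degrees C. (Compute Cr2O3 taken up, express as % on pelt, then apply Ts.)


Offered = pelt * offer_pct / 100 = 15.5400 * 1.9400 / 100 = 0.3015 kg
Uptake = offered - residual = 0.3015 - 0.0977 = 0.2038 kg
Cr2O3% on pelt = uptake / pelt * 100 = 0.2038 / 15.5400 * 100 = 1.3113 %
Ts = 80 + k * Cr2O3% = 80 + 10.8690 * 1.3113 = 94.2525 C


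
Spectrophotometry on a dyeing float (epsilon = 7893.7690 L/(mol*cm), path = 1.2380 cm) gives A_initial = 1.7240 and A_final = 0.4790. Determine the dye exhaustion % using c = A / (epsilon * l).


c_initial = A_i / (epsilon * l) = 1.7240 / (7893.7690 * 1.2380) = 1.7641e-04 mol/L
c_final = A_f / (epsilon * l) = 0.4790 / (7893.7690 * 1.2380) = 4.9015e-05 mol/L
Exhaustion = (c_initial - c_final) / c_initial * 100 = (1.7641e-04 - 4.9015e-05) / 1.7641e-04 * 100 = 72.2158 %


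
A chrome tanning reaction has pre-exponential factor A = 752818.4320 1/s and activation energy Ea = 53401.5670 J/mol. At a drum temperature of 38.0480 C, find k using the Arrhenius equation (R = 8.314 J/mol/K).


T_K = T_C + 273.15 = 38.0480 + 273.15 = 311.1980 K
exponent = -Ea / (R * T_K) = -53401.5670 / (8.314 * 311.1980) = -20.6399
k = A * exp(exponent) = 752818.4320 * exp(-20.6399) = 8.1828e-04 1/s


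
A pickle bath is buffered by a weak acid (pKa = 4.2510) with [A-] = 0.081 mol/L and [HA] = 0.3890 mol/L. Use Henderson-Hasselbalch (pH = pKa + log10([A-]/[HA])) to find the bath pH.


ratio = [A-] / [HA] = 0.081 / 0.3890 = 0.2082
log10(ratio) = -0.6815
pH = pKa + log10(ratio) = 4.2510 - 0.6815 = 3.5695


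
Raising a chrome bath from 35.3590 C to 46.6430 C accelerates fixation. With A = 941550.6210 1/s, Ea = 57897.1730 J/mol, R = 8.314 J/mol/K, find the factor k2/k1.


T1 = 35.3590 + 273.15 = 308.5090 K; T2 = 46.6430 + 273.15 = 319.7930 K
k1 = A * exp(-Ea/(R*T1)) = 941550.6210 * exp(-57897.1730/(8.314*308.5090)) = 1.4816e-04 1/s
k2 = A * exp(-Ea/(R*T2)) = 941550.6210 * exp(-57897.1730/(8.314*319.7930)) = 3.2858e-04 1/s
k2/k1 = 3.2858e-04 / 1.4816e-04 = 2.2177


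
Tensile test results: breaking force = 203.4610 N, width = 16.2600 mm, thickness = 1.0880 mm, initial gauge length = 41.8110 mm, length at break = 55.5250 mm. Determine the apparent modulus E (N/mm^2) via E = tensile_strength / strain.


TS = F / (w * t) = 203.4610 / (16.2600 * 1.0880) = 11.5009 N/mm^2
strain = (Lf - L0) / L0 = (55.5250 - 41.8110) / 41.8110 = 0.3280
E = TS / strain = 11.5009 / 0.3280 = 35.0637 N/mm^2


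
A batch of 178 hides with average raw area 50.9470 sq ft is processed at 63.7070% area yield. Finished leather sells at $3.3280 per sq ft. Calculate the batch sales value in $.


Raw_total = N * avg_area = 178 * 50.9470 = 9068.5660 sq ft
Finished = Raw_total * yield / 100 = 9068.5660 * 63.7070 / 100 = 5777.3113 sq ft
Value = Finished * price = 5777.3113 * 3.3280 = 19226.8921 $


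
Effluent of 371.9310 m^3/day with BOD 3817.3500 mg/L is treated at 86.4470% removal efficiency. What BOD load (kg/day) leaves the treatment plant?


Load_in = volume * conc / 1000 = 371.9310 * 3817.3500 / 1000 = 1419.7908 kg/day
Removed = Load_in * eff / 100 = 1419.7908 * 86.4470 / 100 = 1227.3666 kg/day
Load_out = Load_in - Removed = 1419.7908 - 1227.3666 = 192.4242 kg/day


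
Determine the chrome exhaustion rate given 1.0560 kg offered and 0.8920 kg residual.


Formula: Uptake = (offered - residual) / offered * 100
Substituting: Uptake = (1.0560 - 0.8920) / 1.0560 * 100
Result: 15.5303 %


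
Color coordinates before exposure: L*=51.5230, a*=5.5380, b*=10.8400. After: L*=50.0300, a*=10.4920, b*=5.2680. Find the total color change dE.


dL = -1.4930, da = 4.9540, db = -5.5720
dE = sqrt((-1.4930)^2 + 4.9540^2 + (-5.5720)^2) = 7.6038


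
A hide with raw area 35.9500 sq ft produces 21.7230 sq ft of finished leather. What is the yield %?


Formula: Yield = finished / raw * 100
Substituting: Yield = 21.7230 / 35.9500 * 100
Result: 60.4256 %


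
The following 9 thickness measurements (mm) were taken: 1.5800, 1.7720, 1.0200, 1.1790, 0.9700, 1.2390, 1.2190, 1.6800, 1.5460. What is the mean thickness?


Formula: Average = sum / n
Substituting: Average = 12.2050 / 9
Result: 1.3561 mm


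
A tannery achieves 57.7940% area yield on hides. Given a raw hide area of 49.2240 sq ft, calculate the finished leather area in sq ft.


Formula: finished = raw * yield / 100
Substituting: finished = 49.2240 * 57.7940 / 100
Result: 28.4485 sq ft


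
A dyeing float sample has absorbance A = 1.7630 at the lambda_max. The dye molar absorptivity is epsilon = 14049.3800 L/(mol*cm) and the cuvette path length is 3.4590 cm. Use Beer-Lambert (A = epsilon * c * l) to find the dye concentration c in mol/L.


Formula: c = A / (epsilon * l)
Substituting: c = 1.7630 / (14049.3800 * 3.4590)
Result: 3.6278e-05 mol/L
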